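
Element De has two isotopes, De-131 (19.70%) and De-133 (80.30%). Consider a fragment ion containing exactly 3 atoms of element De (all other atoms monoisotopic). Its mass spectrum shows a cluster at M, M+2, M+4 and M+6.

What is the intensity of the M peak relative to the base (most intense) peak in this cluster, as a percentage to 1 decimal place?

1.5%

(0.1970 + 0.8030)^3 gives M 0.0076, M+2 0.0935, M+4 0.3811, M+6 0.5178; the largest is M+6.
P(M+6) = C(3,3) × 0.1970^0 × 0.8030^3 = 1 × 1.0000 × 0.51778163 = 0.517782 (base)
P(M) = C(3,0) × 0.1970^3 × 0.8030^0 = 1 × 0.00764537 × 1.0000 = 0.007645
Relative intensity = 0.007645 / 0.517782 × 100 = 1.5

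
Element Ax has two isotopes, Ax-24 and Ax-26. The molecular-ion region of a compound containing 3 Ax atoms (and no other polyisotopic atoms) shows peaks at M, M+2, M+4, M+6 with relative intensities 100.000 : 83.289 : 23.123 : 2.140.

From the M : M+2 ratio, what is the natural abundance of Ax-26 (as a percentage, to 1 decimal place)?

21.7%

If p is the fraction of Ax that is Ax-24, then I(M+2)/I(M) = [C(3,1)·p^2·(1−p)] / p^3 = 3·(1−p)/p = 83.289/100.000 = 0.8329
(1−p)/p = 0.8329/3 = 0.2776  ⇒  p = 1/(1 + 0.2776) = 0.7827
Ax-24: 78.3%, Ax-26: 21.7%.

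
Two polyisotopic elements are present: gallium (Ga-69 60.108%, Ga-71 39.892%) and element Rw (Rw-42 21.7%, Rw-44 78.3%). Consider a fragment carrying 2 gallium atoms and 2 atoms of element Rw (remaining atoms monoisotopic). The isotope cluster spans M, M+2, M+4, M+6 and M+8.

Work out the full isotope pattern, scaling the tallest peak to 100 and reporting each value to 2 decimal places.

Gallium pattern (n=2): 0.36129717 : 0.47956567 : 0.15913717
Element Rw pattern (n=2): 0.047089 : 0.339822 : 0.613089
Convolve the two distributions (both contribute in 2-u steps):
  M: 0.36129717×0.047089 = 0.017013
  M+2: 0.36129717×0.339822 + 0.47956567×0.047089 = 0.145359
  M+4: 0.36129717×0.613089 + 0.47956567×0.339822 + 0.15913717×0.047089 = 0.391968
  M+6: 0.47956567×0.613089 + 0.15913717×0.339822 = 0.348095
  M+8: 0.15913717×0.613089 = 0.097565
Scale to base peak (0.391968) = 100: 4.34 : 37.08 : 100.00 : 88.81 : 24.89

4.34 : 37.08 : 100.00 : 88.81 : 24.89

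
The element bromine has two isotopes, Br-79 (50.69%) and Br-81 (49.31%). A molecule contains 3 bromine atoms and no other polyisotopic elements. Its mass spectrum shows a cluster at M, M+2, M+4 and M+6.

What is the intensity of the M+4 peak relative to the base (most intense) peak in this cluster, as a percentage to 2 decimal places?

97.28%

Binomial terms of (0.5069 + 0.4931)^3: M 0.1302, M+2 0.3801, M+4 0.3698, M+6 0.1199 → M+2 is the base peak.
P(M+2) = C(3,1) × 0.5069^2 × 0.4931^1 = 3 × 0.25694761 × 0.4931 = 0.380103 (base)
P(M+4) = C(3,2) × 0.5069^1 × 0.4931^2 = 3 × 0.5069 × 0.24314761 = 0.369755
Relative intensity = 0.369755 / 0.380103 × 100 = 97.28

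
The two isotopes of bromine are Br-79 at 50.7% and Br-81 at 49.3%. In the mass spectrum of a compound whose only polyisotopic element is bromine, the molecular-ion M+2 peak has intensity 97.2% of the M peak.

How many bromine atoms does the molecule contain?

For n independent Br atoms, I(M+2)/I(M) = n · (abundance Br-81) / (abundance Br-79) = n · 0.493/0.507.
n = 0.972 × 0.507/0.493 = 1.00 ≈ 1

1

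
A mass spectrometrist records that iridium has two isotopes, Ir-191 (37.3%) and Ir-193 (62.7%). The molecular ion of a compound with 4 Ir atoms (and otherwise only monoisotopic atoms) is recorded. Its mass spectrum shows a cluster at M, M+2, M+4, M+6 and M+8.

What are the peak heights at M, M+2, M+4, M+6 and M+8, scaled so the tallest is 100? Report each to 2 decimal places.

Each Ir atom is independently Ir-191 (p = 0.373) or Ir-193 (q = 0.627); the cluster is the binomial expansion (p + q)^4.
P(M) = 0.373^4 = 0.019357
P(M+2) = 4 × 0.373^3 × 0.627^1 = 0.130153
P(M+4) = 6 × 0.373^2 × 0.627^2 = 0.328174
P(M+6) = 4 × 0.373^1 × 0.627^3 = 0.367766
P(M+8) = 0.627^4 = 0.154550
The M+6 peak is largest (0.367766); scaling to 100 gives 5.26 : 35.39 : 89.23 : 100.00 : 42.02.

5.26 : 35.39 : 89.23 : 100.00 : 42.02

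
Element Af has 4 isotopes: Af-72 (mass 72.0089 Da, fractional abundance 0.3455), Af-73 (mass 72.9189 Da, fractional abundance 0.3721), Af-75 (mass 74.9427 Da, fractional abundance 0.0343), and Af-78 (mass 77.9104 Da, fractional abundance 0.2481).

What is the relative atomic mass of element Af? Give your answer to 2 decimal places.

Average mass = Σ (abundance × isotope mass) = 0.3455 × 72.0089 + 0.3721 × 72.9189 + 0.0343 × 74.9427 + 0.2481 × 77.9104
= 24.87907 + 27.13312 + 2.57053 + 19.32957 = 73.91229 Da

73.91 Da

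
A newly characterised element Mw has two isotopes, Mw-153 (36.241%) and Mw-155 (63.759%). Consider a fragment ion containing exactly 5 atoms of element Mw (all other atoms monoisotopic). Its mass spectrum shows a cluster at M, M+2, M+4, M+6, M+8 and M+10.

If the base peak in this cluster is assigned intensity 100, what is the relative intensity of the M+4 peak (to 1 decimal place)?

56.8

(0.36241 + 0.63759)^5 gives M 0.0063, M+2 0.0550, M+4 0.1935, M+6 0.3404, M+8 0.2995, M+10 0.1054; the largest is M+6.
P(M+6) = C(5,3) × 0.36241^2 × 0.63759^3 = 10 × 0.13134101 × 0.25919373 = 0.340428 (base)
P(M+4) = C(5,2) × 0.36241^3 × 0.63759^2 = 10 × 0.04759929 × 0.40652101 = 0.193501
Relative intensity = 0.193501 / 0.340428 × 100 = 56.8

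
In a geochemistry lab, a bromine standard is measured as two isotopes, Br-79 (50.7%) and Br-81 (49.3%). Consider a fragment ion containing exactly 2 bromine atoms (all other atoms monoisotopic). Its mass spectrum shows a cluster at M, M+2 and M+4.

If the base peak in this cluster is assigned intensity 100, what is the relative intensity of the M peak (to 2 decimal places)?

51.42

Binomial terms of (0.507 + 0.493)^2: M 0.2570, M+2 0.4999, M+4 0.2430 → M+2 is the base peak.
P(M+2) = C(2,1) × 0.507^1 × 0.493^1 = 2 × 0.5070 × 0.4930 = 0.499902 (base)
P(M) = C(2,0) × 0.507^2 × 0.493^0 = 1 × 0.257049 × 1.0000 = 0.257049
Relative intensity = 0.257049 / 0.499902 × 100 = 51.42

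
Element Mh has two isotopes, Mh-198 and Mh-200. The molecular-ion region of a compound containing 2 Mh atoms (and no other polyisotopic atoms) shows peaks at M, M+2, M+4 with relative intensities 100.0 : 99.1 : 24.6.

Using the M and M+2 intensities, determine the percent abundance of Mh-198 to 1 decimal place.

Write p for the Mh-198 fraction. I(M+2)/I(M) = [C(2,1)·p^1·(1−p)] / p^2 = 2·(1−p)/p = 99.1/100.0 = 0.9910
(1−p)/p = 0.9910/2 = 0.4955  ⇒  p = 1/(1 + 0.4955) = 0.6687
Mh-198: 66.9%, Mh-200: 33.1%.

66.9%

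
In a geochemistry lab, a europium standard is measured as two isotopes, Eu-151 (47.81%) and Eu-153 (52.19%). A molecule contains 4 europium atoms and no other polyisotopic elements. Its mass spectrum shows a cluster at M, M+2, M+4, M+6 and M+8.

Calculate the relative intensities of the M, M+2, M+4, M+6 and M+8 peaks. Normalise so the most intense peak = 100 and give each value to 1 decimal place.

14.0 : 61.1 : 100.0 : 72.8 : 19.9

Each Eu atom is independently Eu-151 (p = 0.4781) or Eu-153 (q = 0.5219); the cluster is the binomial expansion (p + q)^4.
P(M) = 0.4781^4 = 0.052249
P(M+2) = 4 × 0.4781^3 × 0.5219^1 = 0.228141
P(M+4) = 6 × 0.4781^2 × 0.5219^2 = 0.373563
P(M+6) = 4 × 0.4781^1 × 0.5219^3 = 0.271857
P(M+8) = 0.5219^4 = 0.074191
The M+4 peak is largest (0.373563); scaling to 100 gives 14.0 : 61.1 : 100.0 : 72.8 : 19.9.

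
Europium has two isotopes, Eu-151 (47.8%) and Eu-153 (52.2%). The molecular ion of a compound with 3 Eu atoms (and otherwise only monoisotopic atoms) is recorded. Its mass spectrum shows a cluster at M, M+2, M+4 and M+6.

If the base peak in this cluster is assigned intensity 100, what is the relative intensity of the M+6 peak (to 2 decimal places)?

36.40

Term probabilities: M 0.1092, M+2 0.3578, M+4 0.3907, M+6 0.1422. Base peak = M+4.
P(M+4) = C(3,2) × 0.478^1 × 0.522^2 = 3 × 0.4780 × 0.272484 = 0.390742 (base)
P(M+6) = C(3,3) × 0.478^0 × 0.522^3 = 1 × 1.0000 × 0.14223665 = 0.142237
Relative intensity = 0.142237 / 0.390742 × 100 = 36.40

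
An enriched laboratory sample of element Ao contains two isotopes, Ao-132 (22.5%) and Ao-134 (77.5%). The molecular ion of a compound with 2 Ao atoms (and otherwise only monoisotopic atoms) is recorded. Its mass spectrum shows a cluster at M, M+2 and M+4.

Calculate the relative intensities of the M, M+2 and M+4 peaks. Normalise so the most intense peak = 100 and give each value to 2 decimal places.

Each Ao atom is independently Ao-132 (p = 0.225) or Ao-134 (q = 0.775); the cluster is the binomial expansion (p + q)^2.
P(M) = 0.225^2 = 0.050625
P(M+2) = 2 × 0.225^1 × 0.775^1 = 0.348750
P(M+4) = 0.775^2 = 0.600625
The M+4 peak is largest (0.600625); scaling to 100 gives 8.43 : 58.06 : 100.00.

8.43 : 58.06 : 100.00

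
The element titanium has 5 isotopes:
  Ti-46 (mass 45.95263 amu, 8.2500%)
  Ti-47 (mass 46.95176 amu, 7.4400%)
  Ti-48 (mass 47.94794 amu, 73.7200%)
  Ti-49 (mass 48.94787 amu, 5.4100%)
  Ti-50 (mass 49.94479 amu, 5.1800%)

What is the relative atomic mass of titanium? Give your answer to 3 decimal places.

Weight each isotope mass by its fractional abundance: 0.082500 × 45.95263 + 0.074400 × 46.95176 + 0.737200 × 47.94794 + 0.054100 × 48.94787 + 0.051800 × 49.94479
= 3.791092 + 3.493211 + 35.347221 + 2.648080 + 2.587140 = 47.866744 amu

47.867 amu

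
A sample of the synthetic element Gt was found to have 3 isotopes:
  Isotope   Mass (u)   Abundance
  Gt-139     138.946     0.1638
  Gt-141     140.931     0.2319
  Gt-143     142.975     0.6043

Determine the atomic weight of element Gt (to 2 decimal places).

Ar = Σ fᵢ·mᵢ = 0.1638 × 138.946 + 0.2319 × 140.931 + 0.6043 × 142.975
= 22.7594 + 32.6819 + 86.3998 = 141.8411 u

141.84 u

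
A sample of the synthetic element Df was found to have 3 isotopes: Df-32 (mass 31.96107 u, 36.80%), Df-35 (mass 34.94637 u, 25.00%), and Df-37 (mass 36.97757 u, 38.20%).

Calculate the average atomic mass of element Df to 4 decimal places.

34.6237 u

Ar = Σ fᵢ·mᵢ = 0.3680 × 31.96107 + 0.2500 × 34.94637 + 0.3820 × 36.97757
= 11.761674 + 8.736593 + 14.125432 = 34.623699 u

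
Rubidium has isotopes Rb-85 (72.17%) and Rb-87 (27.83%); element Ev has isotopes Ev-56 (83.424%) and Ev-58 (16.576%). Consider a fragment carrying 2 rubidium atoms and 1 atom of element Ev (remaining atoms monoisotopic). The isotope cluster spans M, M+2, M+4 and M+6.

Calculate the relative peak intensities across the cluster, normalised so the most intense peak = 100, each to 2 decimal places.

Rubidium pattern (n=2): 0.52085089 : 0.40169822 : 0.07745089
Element Ev pattern (n=1): 0.83424 : 0.16576
Convolve the two distributions (both contribute in 2-u steps):
  M: 0.52085089×0.83424 = 0.434515
  M+2: 0.52085089×0.16576 + 0.40169822×0.83424 = 0.421449
  M+4: 0.40169822×0.16576 + 0.07745089×0.83424 = 0.131198
  M+6: 0.07745089×0.16576 = 0.012838
Scale to base peak (0.434515) = 100: 100.00 : 96.99 : 30.19 : 2.95

100.00 : 96.99 : 30.19 : 2.95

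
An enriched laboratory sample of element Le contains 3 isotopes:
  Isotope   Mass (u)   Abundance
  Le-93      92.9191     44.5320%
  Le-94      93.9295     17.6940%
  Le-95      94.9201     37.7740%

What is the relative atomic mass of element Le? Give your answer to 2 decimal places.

93.85 u

The abundance-weighted mean is 0.445320 × 92.9191 + 0.176940 × 93.9295 + 0.377740 × 94.9201
= 41.37873 + 16.61989 + 35.85512 = 93.85374 u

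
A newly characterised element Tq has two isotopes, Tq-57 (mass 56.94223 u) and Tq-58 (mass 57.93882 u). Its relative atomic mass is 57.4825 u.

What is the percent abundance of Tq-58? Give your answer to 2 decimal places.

54.21%

With x = fraction of Tq-57 (so Tq-58 is 1 − x):
56.94223·x + 57.93882·(1 − x) = 57.4825
(56.94223 − 57.93882)·x = 57.4825 − 57.93882
x = -0.45632 / -0.99659 = 0.45788 → 45.79% Tq-57, 54.21% Tq-58.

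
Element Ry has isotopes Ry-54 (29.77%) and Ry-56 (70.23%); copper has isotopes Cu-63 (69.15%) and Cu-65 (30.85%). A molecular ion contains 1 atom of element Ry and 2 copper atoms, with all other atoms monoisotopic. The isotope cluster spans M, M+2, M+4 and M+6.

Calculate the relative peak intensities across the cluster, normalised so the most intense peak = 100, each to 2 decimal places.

Element Ry pattern (n=1): 0.2977 : 0.7023
Copper pattern (n=2): 0.47817225 : 0.4266555 : 0.09517225
Convolve the two distributions (both contribute in 2-u steps):
  M: 0.2977×0.47817225 = 0.142352
  M+2: 0.2977×0.4266555 + 0.7023×0.47817225 = 0.462836
  M+4: 0.2977×0.09517225 + 0.7023×0.4266555 = 0.327973
  M+6: 0.7023×0.09517225 = 0.066839
Scale to base peak (0.462836) = 100: 30.76 : 100.00 : 70.86 : 14.44

30.76 : 100.00 : 70.86 : 14.44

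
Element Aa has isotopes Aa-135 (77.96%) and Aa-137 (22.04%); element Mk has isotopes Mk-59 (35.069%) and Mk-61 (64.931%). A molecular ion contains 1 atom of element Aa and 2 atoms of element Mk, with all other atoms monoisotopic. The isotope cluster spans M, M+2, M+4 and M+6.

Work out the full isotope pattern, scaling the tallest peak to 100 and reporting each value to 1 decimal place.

22.3 : 89.1 : 100.0 : 21.7

Element Aa pattern (n=1): 0.7796 : 0.2204
Element Mk pattern (n=2): 0.12298348 : 0.45541305 : 0.42160348
Convolve the two distributions (both contribute in 2-u steps):
  M: 0.7796×0.12298348 = 0.095878
  M+2: 0.7796×0.45541305 + 0.2204×0.12298348 = 0.382146
  M+4: 0.7796×0.42160348 + 0.2204×0.45541305 = 0.429055
  M+6: 0.2204×0.42160348 = 0.092921
Scale to base peak (0.429055) = 100: 22.3 : 89.1 : 100.0 : 21.7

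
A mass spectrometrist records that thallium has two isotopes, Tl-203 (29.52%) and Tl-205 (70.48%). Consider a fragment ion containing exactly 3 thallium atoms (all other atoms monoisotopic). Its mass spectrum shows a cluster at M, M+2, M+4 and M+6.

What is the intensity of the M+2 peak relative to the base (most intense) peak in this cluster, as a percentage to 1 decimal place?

Term probabilities: M 0.0257, M+2 0.1843, M+4 0.4399, M+6 0.3501. Base peak = M+4.
P(M+4) = C(3,2) × 0.2952^1 × 0.7048^2 = 3 × 0.2952 × 0.49674304 = 0.439916 (base)
P(M+2) = C(3,1) × 0.2952^2 × 0.7048^1 = 3 × 0.08714304 × 0.7048 = 0.184255
Relative intensity = 0.184255 / 0.439916 × 100 = 41.9

41.9%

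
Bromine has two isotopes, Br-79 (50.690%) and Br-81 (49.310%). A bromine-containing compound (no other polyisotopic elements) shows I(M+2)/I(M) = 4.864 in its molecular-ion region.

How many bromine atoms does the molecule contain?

For n independent Br atoms, I(M+2)/I(M) = n · (abundance Br-81) / (abundance Br-79) = n · 0.49310/0.50690.
n = 4.864 × 0.50690/0.49310 = 5.00 ≈ 5

5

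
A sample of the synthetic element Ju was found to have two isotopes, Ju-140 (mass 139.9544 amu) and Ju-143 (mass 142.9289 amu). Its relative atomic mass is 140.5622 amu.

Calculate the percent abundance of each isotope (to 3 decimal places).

Ju-140: 79.566%, Ju-143: 20.434%

With x = fraction of Ju-140 (so Ju-143 is 1 − x):
139.9544·x + 142.9289·(1 − x) = 140.5622
(139.9544 − 142.9289)·x = 140.5622 − 142.9289
x = -2.3667 / -2.9745 = 0.79566 → 79.566% Ju-140, 20.434% Ju-143.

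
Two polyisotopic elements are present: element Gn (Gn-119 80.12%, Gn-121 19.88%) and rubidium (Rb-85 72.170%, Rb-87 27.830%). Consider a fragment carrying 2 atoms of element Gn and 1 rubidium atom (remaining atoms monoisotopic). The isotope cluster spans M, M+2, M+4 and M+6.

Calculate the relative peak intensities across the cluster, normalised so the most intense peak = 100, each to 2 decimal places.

100.00 : 88.19 : 25.29 : 2.37

Element Gn pattern (n=2): 0.64192144 : 0.31855712 : 0.03952144
Rubidium pattern (n=1): 0.7217 : 0.2783
Convolve the two distributions (both contribute in 2-u steps):
  M: 0.64192144×0.7217 = 0.463275
  M+2: 0.64192144×0.2783 + 0.31855712×0.7217 = 0.408549
  M+4: 0.31855712×0.2783 + 0.03952144×0.7217 = 0.117177
  M+6: 0.03952144×0.2783 = 0.010999
Scale to base peak (0.463275) = 100: 100.00 : 88.19 : 25.29 : 2.37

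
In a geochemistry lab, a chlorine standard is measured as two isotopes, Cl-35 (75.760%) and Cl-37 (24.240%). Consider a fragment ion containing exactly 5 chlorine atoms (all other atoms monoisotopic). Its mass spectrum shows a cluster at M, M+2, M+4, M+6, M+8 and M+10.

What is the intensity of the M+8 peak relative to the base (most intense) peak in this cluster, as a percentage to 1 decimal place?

Binomial terms of (0.75760 + 0.24240)^5: M 0.2496, M+2 0.3993, M+4 0.2555, M+6 0.0817, M+8 0.0131, M+10 0.0008 → M+2 is the base peak.
P(M+2) = C(5,1) × 0.75760^4 × 0.24240^1 = 5 × 0.32942751 × 0.2424 = 0.399266 (base)
P(M+8) = C(5,4) × 0.75760^1 × 0.24240^4 = 5 × 0.7576 × 0.00345247 = 0.013078
Relative intensity = 0.013078 / 0.399266 × 100 = 3.3

3.3%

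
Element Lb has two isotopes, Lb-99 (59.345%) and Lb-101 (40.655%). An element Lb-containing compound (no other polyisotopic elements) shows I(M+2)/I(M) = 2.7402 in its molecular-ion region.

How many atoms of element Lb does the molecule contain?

4

With n Lb atoms, P(M+2)/P(M) = C(n,1)·p^(n−1)q / p^n = n·q/p = n · 0.40655/0.59345.
n = 2.7402 × 0.59345/0.40655 = 4.00 ≈ 4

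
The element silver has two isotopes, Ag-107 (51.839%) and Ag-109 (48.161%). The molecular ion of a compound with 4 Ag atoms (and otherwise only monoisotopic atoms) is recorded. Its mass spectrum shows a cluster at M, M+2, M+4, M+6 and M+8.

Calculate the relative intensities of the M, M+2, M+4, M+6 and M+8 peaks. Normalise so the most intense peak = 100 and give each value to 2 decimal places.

19.31 : 71.76 : 100.00 : 61.94 : 14.39

Expanding (0.51839 + 0.48161)^4:
P(M) = 0.51839^4 = 0.072215
P(M+2) = 4 × 0.51839^3 × 0.48161^1 = 0.268365
P(M+4) = 6 × 0.51839^2 × 0.48161^2 = 0.373986
P(M+6) = 4 × 0.51839^1 × 0.48161^3 = 0.231634
P(M+8) = 0.48161^4 = 0.053800
The M+4 peak is largest (0.373986); scaling to 100 gives 19.31 : 71.76 : 100.00 : 61.94 : 14.39.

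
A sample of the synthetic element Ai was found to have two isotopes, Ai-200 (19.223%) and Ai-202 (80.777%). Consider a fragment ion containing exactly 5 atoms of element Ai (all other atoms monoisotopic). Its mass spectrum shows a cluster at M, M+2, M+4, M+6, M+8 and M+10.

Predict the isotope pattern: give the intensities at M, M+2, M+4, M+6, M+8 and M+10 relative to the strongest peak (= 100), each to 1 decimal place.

0.1 : 1.3 : 11.3 : 47.6 : 100.0 : 84.0

The 5 Ai atoms are independent, so intensities follow the terms of (0.19223 + 0.80777)^5.
P(M) = 0.19223^5 = 0.000262
P(M+2) = 5 × 0.19223^4 × 0.80777^1 = 0.005515
P(M+4) = 10 × 0.19223^3 × 0.80777^2 = 0.046349
P(M+6) = 10 × 0.19223^2 × 0.80777^3 = 0.194763
P(M+8) = 5 × 0.19223^1 × 0.80777^4 = 0.409206
P(M+10) = 0.80777^5 = 0.343905
The M+8 peak is largest (0.409206); scaling to 100 gives 0.1 : 1.3 : 11.3 : 47.6 : 100.0 : 84.0.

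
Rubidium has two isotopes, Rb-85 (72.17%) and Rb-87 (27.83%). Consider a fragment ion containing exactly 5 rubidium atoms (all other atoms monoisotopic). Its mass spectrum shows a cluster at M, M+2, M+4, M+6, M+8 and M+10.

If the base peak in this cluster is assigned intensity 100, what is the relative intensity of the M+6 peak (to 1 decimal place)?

29.7

Binomial terms of (0.7217 + 0.2783)^5: M 0.1958, M+2 0.3775, M+4 0.2911, M+6 0.1123, M+8 0.0216, M+10 0.0017 → M+2 is the base peak.
P(M+2) = C(5,1) × 0.7217^4 × 0.2783^1 = 5 × 0.27128565 × 0.2783 = 0.377494 (base)
P(M+6) = C(5,3) × 0.7217^2 × 0.2783^3 = 10 × 0.52085089 × 0.02155458 = 0.112267
Relative intensity = 0.112267 / 0.377494 × 100 = 29.7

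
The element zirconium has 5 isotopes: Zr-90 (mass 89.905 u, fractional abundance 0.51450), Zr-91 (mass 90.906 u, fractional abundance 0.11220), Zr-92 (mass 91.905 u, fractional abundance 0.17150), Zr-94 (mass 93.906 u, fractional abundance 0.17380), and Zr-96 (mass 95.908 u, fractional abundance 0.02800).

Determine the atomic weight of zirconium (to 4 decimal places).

Average mass = Σ (abundance × isotope mass) = 0.51450 × 89.905 + 0.11220 × 90.906 + 0.17150 × 91.905 + 0.17380 × 93.906 + 0.02800 × 95.908
= 46.25612 + 10.19965 + 15.76171 + 16.32086 + 2.68542 = 91.22376 u

91.2238 u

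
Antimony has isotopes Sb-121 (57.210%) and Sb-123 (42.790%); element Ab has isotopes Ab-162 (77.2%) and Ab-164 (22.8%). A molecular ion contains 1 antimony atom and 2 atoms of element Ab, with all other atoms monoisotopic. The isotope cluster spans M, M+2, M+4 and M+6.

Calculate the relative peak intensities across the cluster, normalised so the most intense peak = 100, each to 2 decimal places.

Antimony pattern (n=1): 0.5721 : 0.4279
Element Ab pattern (n=2): 0.595984 : 0.352032 : 0.051984
Convolve the two distributions (both contribute in 2-u steps):
  M: 0.5721×0.595984 = 0.340962
  M+2: 0.5721×0.352032 + 0.4279×0.595984 = 0.456419
  M+4: 0.5721×0.051984 + 0.4279×0.352032 = 0.180375
  M+6: 0.4279×0.051984 = 0.022244
Scale to base peak (0.456419) = 100: 74.70 : 100.00 : 39.52 : 4.87

74.70 : 100.00 : 39.52 : 4.87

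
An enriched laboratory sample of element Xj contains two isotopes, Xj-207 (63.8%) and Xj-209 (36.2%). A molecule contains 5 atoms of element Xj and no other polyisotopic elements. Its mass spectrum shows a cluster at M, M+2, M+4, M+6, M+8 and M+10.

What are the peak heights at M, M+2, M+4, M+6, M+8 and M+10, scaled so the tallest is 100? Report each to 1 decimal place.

31.1 : 88.1 : 100.0 : 56.7 : 16.1 : 1.8

Expanding (0.638 + 0.362)^5:
P(M) = 0.638^5 = 0.105707
P(M+2) = 5 × 0.638^4 × 0.362^1 = 0.299890
P(M+4) = 10 × 0.638^3 × 0.362^2 = 0.340313
P(M+6) = 10 × 0.638^2 × 0.362^3 = 0.193093
P(M+8) = 5 × 0.638^1 × 0.362^4 = 0.054780
P(M+10) = 0.362^5 = 0.006216
The M+4 peak is largest (0.340313); scaling to 100 gives 31.1 : 88.1 : 100.0 : 56.7 : 16.1 : 1.8.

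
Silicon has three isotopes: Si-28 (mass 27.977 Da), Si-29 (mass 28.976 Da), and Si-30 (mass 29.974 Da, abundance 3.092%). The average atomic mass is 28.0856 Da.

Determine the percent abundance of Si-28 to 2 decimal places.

Let x and y be the fractions of Si-28 and Si-29. Then x + y = 1 − 0.03092 = 0.96908 and 27.977x + 28.976y = 28.0856 − 0.03092×29.974 = 27.15880392.
Substituting: 27.977x + 28.976(0.96908 − x) = 27.15880392
(27.977 − 28.976)x = -0.92125816  ⇒  x = 0.92218, y = 0.04690
Si-28: 92.22%, Si-29: 4.69%.

92.22%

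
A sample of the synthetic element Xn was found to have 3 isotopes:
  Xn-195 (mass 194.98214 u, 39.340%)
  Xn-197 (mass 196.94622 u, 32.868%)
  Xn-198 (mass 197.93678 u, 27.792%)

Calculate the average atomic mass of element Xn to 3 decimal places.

Weight each isotope mass by its fractional abundance: 0.39340 × 194.98214 + 0.32868 × 196.94622 + 0.27792 × 197.93678
= 76.705974 + 64.732284 + 55.010590 = 196.448848 u

196.449 u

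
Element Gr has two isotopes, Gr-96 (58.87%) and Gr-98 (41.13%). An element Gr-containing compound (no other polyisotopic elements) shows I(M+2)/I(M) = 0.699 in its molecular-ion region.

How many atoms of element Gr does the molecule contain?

With n Gr atoms, P(M+2)/P(M) = C(n,1)·p^(n−1)q / p^n = n·q/p = n · 0.4113/0.5887.
n = 0.699 × 0.5887/0.4113 = 1.00 ≈ 1

1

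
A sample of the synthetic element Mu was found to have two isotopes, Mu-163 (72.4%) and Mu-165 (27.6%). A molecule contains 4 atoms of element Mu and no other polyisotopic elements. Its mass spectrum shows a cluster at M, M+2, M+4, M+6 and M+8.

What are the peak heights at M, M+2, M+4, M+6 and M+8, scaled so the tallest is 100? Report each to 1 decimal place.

Each Mu atom is independently Mu-163 (p = 0.724) or Mu-165 (q = 0.276); the cluster is the binomial expansion (p + q)^4.
P(M) = 0.724^4 = 0.274760
P(M+2) = 4 × 0.724^3 × 0.276^1 = 0.418972
P(M+4) = 6 × 0.724^2 × 0.276^2 = 0.239578
P(M+6) = 4 × 0.724^1 × 0.276^3 = 0.060887
P(M+8) = 0.276^4 = 0.005803
The M+2 peak is largest (0.418972); scaling to 100 gives 65.6 : 100.0 : 57.2 : 14.5 : 1.4.

65.6 : 100.0 : 57.2 : 14.5 : 1.4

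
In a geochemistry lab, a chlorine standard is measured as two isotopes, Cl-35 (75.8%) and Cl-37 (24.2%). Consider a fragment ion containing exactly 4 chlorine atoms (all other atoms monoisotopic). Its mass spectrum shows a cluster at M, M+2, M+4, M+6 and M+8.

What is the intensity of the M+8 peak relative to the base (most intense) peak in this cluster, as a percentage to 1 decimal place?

0.8%

Binomial terms of (0.758 + 0.242)^4: M 0.3301, M+2 0.4216, M+4 0.2019, M+6 0.0430, M+8 0.0034 → M+2 is the base peak.
P(M+2) = C(4,1) × 0.758^3 × 0.242^1 = 4 × 0.43551951 × 0.2420 = 0.421583 (base)
P(M+8) = C(4,4) × 0.758^0 × 0.242^4 = 1 × 1.0000 × 0.00342974 = 0.003430
Relative intensity = 0.003430 / 0.421583 × 100 = 0.8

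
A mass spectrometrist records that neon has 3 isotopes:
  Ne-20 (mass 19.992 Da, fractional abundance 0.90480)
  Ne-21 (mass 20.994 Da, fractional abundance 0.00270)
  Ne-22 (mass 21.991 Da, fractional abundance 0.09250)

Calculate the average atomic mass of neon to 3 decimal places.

20.180 Da

Average mass = Σ (abundance × isotope mass) = 0.90480 × 19.992 + 0.00270 × 20.994 + 0.09250 × 21.991
= 18.0888 + 0.0567 + 2.0342 = 20.1797 Da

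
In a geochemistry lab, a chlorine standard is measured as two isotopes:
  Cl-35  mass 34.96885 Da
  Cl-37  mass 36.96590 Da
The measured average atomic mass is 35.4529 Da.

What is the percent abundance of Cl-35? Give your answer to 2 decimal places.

With x = fraction of Cl-35 (so Cl-37 is 1 − x):
34.96885·x + 36.96590·(1 − x) = 35.4529
(34.96885 − 36.96590)·x = 35.4529 − 36.96590
x = -1.51300 / -1.99705 = 0.75762 → 75.76% Cl-35, 24.24% Cl-37.

75.76%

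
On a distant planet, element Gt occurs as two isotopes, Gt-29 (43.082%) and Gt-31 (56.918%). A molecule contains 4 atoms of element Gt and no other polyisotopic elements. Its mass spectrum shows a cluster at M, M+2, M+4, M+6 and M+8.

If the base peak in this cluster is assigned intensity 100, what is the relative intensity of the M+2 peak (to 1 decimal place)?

Term probabilities: M 0.0344, M+2 0.1821, M+4 0.3608, M+6 0.3178, M+8 0.1050. Base peak = M+4.
P(M+4) = C(4,2) × 0.43082^2 × 0.56918^2 = 6 × 0.18560587 × 0.32396587 = 0.360780 (base)
P(M+2) = C(4,1) × 0.43082^3 × 0.56918^1 = 4 × 0.07996272 × 0.56918 = 0.182053
Relative intensity = 0.182053 / 0.360780 × 100 = 50.5

50.5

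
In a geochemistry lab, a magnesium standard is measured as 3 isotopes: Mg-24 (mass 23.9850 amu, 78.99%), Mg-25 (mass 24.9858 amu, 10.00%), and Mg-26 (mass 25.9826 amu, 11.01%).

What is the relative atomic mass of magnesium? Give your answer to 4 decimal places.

24.3050 amu

Ar = Σ fᵢ·mᵢ = 0.7899 × 23.9850 + 0.1000 × 24.9858 + 0.1101 × 25.9826
= 18.94575 + 2.49858 + 2.86068 = 24.30501 amu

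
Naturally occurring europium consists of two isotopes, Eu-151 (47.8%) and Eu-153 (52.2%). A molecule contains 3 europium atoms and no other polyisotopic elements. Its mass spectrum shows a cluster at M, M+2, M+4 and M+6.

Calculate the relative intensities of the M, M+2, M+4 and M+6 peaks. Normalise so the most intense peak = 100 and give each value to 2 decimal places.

27.95 : 91.57 : 100.00 : 36.40

Expanding (0.478 + 0.522)^3:
P(M) = 0.478^3 = 0.109215
P(M+2) = 3 × 0.478^2 × 0.522^1 = 0.357806
P(M+4) = 3 × 0.478^1 × 0.522^2 = 0.390742
P(M+6) = 0.522^3 = 0.142237
The M+4 peak is largest (0.390742); scaling to 100 gives 27.95 : 91.57 : 100.00 : 36.40.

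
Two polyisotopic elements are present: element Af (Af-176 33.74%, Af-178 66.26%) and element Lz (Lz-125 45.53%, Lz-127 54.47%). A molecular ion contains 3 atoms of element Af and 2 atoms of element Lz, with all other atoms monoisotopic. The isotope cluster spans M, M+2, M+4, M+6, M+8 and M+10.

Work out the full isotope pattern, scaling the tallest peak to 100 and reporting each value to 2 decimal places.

2.29 : 18.96 : 62.02 : 100.00 : 79.38 : 24.81

Element Af pattern (n=3): 0.0384092 : 0.22628869 : 0.44439503 : 0.29090708
Element Lz pattern (n=2): 0.20729809 : 0.49600382 : 0.29669809
Convolve the two distributions (both contribute in 2-u steps):
  M: 0.0384092×0.20729809 = 0.007962
  M+2: 0.0384092×0.49600382 + 0.22628869×0.20729809 = 0.065960
  M+4: 0.0384092×0.29669809 + 0.22628869×0.49600382 + 0.44439503×0.20729809 = 0.215758
  M+6: 0.22628869×0.29669809 + 0.44439503×0.49600382 + 0.29090708×0.20729809 = 0.347866
  M+8: 0.44439503×0.29669809 + 0.29090708×0.49600382 = 0.276142
  M+10: 0.29090708×0.29669809 = 0.086312
Scale to base peak (0.347866) = 100: 2.29 : 18.96 : 62.02 : 100.00 : 79.38 : 24.81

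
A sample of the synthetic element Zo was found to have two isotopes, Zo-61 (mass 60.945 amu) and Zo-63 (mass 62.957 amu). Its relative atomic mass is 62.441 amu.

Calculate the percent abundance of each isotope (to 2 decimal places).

With x = fraction of Zo-61 (so Zo-63 is 1 − x):
60.945·x + 62.957·(1 − x) = 62.441
(60.945 − 62.957)·x = 62.441 − 62.957
x = -0.516 / -2.012 = 0.25646 → 25.65% Zo-61, 74.35% Zo-63.

Zo-61: 25.65%, Zo-63: 74.35%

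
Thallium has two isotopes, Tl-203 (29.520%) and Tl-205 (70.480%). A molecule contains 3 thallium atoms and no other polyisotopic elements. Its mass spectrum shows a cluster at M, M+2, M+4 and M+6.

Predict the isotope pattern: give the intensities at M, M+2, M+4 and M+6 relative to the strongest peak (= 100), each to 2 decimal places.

Expanding (0.29520 + 0.70480)^3:
P(M) = 0.29520^3 = 0.025725
P(M+2) = 3 × 0.29520^2 × 0.70480^1 = 0.184255
P(M+4) = 3 × 0.29520^1 × 0.70480^2 = 0.439916
P(M+6) = 0.70480^3 = 0.350104
The M+4 peak is largest (0.439916); scaling to 100 gives 5.85 : 41.88 : 100.00 : 79.58.

5.85 : 41.88 : 100.00 : 79.58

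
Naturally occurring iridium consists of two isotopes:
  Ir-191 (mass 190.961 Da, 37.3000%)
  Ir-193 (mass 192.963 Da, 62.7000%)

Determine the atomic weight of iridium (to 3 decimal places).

Ar = Σ fᵢ·mᵢ = 0.373000 × 190.961 + 0.627000 × 192.963
= 71.2285 + 120.9878 = 192.2163 Da

192.216 Da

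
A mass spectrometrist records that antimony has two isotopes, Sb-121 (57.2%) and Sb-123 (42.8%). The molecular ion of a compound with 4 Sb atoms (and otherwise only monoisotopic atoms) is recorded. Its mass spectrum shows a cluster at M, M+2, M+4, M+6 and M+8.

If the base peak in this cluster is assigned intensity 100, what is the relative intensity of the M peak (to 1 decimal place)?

29.8

(0.572 + 0.428)^4 gives M 0.1070, M+2 0.3204, M+4 0.3596, M+6 0.1794, M+8 0.0336; the largest is M+4.
P(M+4) = C(4,2) × 0.572^2 × 0.428^2 = 6 × 0.327184 × 0.183184 = 0.359609 (base)
P(M) = C(4,0) × 0.572^4 × 0.428^0 = 1 × 0.10704937 × 1.0000 = 0.107049
Relative intensity = 0.107049 / 0.359609 × 100 = 29.8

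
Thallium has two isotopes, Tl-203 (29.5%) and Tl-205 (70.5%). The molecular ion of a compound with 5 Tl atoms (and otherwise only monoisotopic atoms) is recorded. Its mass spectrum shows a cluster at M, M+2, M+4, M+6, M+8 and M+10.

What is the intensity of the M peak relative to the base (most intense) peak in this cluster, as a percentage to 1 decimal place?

0.6%

(0.295 + 0.705)^5 gives M 0.0022, M+2 0.0267, M+4 0.1276, M+6 0.3049, M+8 0.3644, M+10 0.1742; the largest is M+8.
P(M+8) = C(5,4) × 0.295^1 × 0.705^4 = 5 × 0.2950 × 0.24703385 = 0.364375 (base)
P(M) = C(5,0) × 0.295^5 × 0.705^0 = 1 × 0.00223414 × 1.0000 = 0.002234
Relative intensity = 0.002234 / 0.364375 × 100 = 0.6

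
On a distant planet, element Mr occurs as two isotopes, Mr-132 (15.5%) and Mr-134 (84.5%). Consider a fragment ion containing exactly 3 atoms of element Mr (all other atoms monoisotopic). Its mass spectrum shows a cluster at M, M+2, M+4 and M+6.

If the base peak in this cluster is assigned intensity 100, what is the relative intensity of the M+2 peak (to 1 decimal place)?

10.1

Term probabilities: M 0.0037, M+2 0.0609, M+4 0.3320, M+6 0.6034. Base peak = M+6.
P(M+6) = C(3,3) × 0.155^0 × 0.845^3 = 1 × 1.0000 × 0.60335112 = 0.603351 (base)
P(M+2) = C(3,1) × 0.155^2 × 0.845^1 = 3 × 0.024025 × 0.8450 = 0.060903
Relative intensity = 0.060903 / 0.603351 × 100 = 10.1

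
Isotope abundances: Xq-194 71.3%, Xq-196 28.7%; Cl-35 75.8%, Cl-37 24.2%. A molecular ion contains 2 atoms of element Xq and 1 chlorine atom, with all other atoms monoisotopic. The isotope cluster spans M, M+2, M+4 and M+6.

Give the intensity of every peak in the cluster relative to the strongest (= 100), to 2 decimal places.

Element Xq pattern (n=2): 0.508369 : 0.409262 : 0.082369
Chlorine pattern (n=1): 0.7580 : 0.2420
Convolve the two distributions (both contribute in 2-u steps):
  M: 0.508369×0.7580 = 0.385344
  M+2: 0.508369×0.2420 + 0.409262×0.7580 = 0.433246
  M+4: 0.409262×0.2420 + 0.082369×0.7580 = 0.161477
  M+6: 0.082369×0.2420 = 0.019933
Scale to base peak (0.433246) = 100: 88.94 : 100.00 : 37.27 : 4.60

88.94 : 100.00 : 37.27 : 4.60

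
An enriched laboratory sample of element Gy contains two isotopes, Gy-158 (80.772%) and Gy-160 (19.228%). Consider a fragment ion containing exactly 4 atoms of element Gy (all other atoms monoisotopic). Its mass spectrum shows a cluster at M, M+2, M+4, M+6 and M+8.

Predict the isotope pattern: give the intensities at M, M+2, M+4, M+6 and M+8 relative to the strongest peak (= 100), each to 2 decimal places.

100.00 : 95.22 : 34.00 : 5.40 : 0.32

The 4 Gy atoms are independent, so intensities follow the terms of (0.80772 + 0.19228)^4.
P(M) = 0.80772^4 = 0.425641
P(M+2) = 4 × 0.80772^3 × 0.19228^1 = 0.405300
P(M+4) = 6 × 0.80772^2 × 0.19228^2 = 0.144724
P(M+6) = 4 × 0.80772^1 × 0.19228^3 = 0.022968
P(M+8) = 0.19228^4 = 0.001367
The M peak is largest (0.425641); scaling to 100 gives 100.00 : 95.22 : 34.00 : 5.40 : 0.32.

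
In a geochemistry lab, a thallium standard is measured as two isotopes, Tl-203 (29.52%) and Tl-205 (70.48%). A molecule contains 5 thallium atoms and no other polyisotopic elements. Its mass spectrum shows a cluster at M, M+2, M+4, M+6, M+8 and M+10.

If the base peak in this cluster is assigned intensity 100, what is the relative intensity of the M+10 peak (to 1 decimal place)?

Term probabilities: M 0.0022, M+2 0.0268, M+4 0.1278, M+6 0.3051, M+8 0.3642, M+10 0.1739. Base peak = M+8.
P(M+8) = C(5,4) × 0.2952^1 × 0.7048^4 = 5 × 0.2952 × 0.24675365 = 0.364208 (base)
P(M+10) = C(5,5) × 0.2952^0 × 0.7048^5 = 1 × 1.0000 × 0.17391197 = 0.173912
Relative intensity = 0.173912 / 0.364208 × 100 = 47.8

47.8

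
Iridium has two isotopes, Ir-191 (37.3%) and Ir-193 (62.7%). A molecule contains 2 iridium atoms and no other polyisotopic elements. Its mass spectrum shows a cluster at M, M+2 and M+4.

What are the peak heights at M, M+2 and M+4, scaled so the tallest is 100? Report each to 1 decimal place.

Each Ir atom is independently Ir-191 (p = 0.373) or Ir-193 (q = 0.627); the cluster is the binomial expansion (p + q)^2.
P(M) = 0.373^2 = 0.139129
P(M+2) = 2 × 0.373^1 × 0.627^1 = 0.467742
P(M+4) = 0.627^2 = 0.393129
The M+2 peak is largest (0.467742); scaling to 100 gives 29.7 : 100.0 : 84.0.

29.7 : 100.0 : 84.0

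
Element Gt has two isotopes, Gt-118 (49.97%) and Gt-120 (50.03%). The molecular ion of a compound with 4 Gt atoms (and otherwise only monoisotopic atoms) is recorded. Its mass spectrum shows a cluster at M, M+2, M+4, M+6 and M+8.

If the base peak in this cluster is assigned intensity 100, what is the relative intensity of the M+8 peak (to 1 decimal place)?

(0.4997 + 0.5003)^4 gives M 0.0624, M+2 0.2497, M+4 0.3750, M+6 0.2503, M+8 0.0627; the largest is M+4.
P(M+4) = C(4,2) × 0.4997^2 × 0.5003^2 = 6 × 0.24970009 × 0.25030009 = 0.375000 (base)
P(M+8) = C(4,4) × 0.4997^0 × 0.5003^4 = 1 × 1.0000 × 0.06265014 = 0.062650
Relative intensity = 0.062650 / 0.375000 × 100 = 16.7

16.7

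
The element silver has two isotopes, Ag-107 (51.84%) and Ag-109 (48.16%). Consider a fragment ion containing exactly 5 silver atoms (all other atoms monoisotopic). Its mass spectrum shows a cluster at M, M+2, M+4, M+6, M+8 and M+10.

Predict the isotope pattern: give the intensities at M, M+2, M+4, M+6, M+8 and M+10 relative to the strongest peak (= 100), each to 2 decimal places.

Expanding (0.5184 + 0.4816)^5:
P(M) = 0.5184^5 = 0.037439
P(M+2) = 5 × 0.5184^4 × 0.4816^1 = 0.173907
P(M+4) = 10 × 0.5184^3 × 0.4816^2 = 0.323123
P(M+6) = 10 × 0.5184^2 × 0.4816^3 = 0.300185
P(M+8) = 5 × 0.5184^1 × 0.4816^4 = 0.139438
P(M+10) = 0.4816^5 = 0.025908
The M+4 peak is largest (0.323123); scaling to 100 gives 11.59 : 53.82 : 100.00 : 92.90 : 43.15 : 8.02.

11.59 : 53.82 : 100.00 : 92.90 : 43.15 : 8.02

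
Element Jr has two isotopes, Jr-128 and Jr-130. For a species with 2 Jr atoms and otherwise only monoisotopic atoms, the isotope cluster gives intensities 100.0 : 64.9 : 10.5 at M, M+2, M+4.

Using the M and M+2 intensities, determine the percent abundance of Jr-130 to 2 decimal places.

24.50%

Write p for the Jr-128 fraction. I(M+2)/I(M) = [C(2,1)·p^1·(1−p)] / p^2 = 2·(1−p)/p = 64.9/100.0 = 0.6490
(1−p)/p = 0.6490/2 = 0.3245  ⇒  p = 1/(1 + 0.3245) = 0.7550
Jr-128: 75.50%, Jr-130: 24.50%.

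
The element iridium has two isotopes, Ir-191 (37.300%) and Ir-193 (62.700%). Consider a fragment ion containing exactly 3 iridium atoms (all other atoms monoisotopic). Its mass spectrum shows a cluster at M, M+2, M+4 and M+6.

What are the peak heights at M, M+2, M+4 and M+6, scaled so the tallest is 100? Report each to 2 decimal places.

Each Ir atom is independently Ir-191 (p = 0.37300) or Ir-193 (q = 0.62700); the cluster is the binomial expansion (p + q)^3.
P(M) = 0.37300^3 = 0.051895
P(M+2) = 3 × 0.37300^2 × 0.62700^1 = 0.261702
P(M+4) = 3 × 0.37300^1 × 0.62700^2 = 0.439911
P(M+6) = 0.62700^3 = 0.246492
The M+4 peak is largest (0.439911); scaling to 100 gives 11.80 : 59.49 : 100.00 : 56.03.

11.80 : 59.49 : 100.00 : 56.03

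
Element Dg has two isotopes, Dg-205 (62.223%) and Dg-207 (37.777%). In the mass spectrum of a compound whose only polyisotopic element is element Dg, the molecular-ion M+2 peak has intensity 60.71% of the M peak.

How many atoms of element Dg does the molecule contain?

For n independent Dg atoms, I(M+2)/I(M) = n · (abundance Dg-207) / (abundance Dg-205) = n · 0.37777/0.62223.
n = 0.6071 × 0.62223/0.37777 = 1.00 ≈ 1

1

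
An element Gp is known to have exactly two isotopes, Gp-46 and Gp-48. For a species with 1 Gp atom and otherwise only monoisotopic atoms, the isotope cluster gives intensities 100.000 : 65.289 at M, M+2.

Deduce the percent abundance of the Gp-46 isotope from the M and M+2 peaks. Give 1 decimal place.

Write p for the Gp-46 fraction. I(M+2)/I(M) = [C(1,1)·p^0·(1−p)] / p^1 = 1·(1−p)/p = 65.289/100.000 = 0.6529
(1−p)/p = 0.6529/1 = 0.6529  ⇒  p = 1/(1 + 0.6529) = 0.6050
Gp-46: 60.5%, Gp-48: 39.5%.

60.5%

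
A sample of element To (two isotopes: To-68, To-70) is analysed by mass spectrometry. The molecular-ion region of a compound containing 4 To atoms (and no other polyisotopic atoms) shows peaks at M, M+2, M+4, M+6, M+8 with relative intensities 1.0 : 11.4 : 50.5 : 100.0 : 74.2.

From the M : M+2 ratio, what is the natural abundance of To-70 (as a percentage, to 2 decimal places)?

Let p = fractional abundance of To-68. I(M+2)/I(M) = [C(4,1)·p^3·(1−p)] / p^4 = 4·(1−p)/p = 11.4/1.0 = 11.4000
(1−p)/p = 11.4000/4 = 2.8500  ⇒  p = 1/(1 + 2.8500) = 0.2597
To-68: 25.97%, To-70: 74.03%.

74.03%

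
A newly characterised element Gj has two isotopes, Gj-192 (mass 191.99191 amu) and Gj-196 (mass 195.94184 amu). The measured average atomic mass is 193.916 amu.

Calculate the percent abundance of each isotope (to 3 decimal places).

Let x be the fractional abundance of Gj-192; then Gj-196 has abundance 1 − x.
191.99191·x + 195.94184·(1 − x) = 193.916
(191.99191 − 195.94184)·x = 193.916 − 195.94184
x = -2.02584 / -3.94993 = 0.51288 → 51.288% Gj-192, 48.712% Gj-196.

Gj-192: 51.288%, Gj-196: 48.712%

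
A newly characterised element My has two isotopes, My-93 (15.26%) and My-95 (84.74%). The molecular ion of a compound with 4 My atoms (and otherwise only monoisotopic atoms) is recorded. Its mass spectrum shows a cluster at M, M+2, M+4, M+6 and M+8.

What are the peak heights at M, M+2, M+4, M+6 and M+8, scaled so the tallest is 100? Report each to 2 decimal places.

0.11 : 2.34 : 19.46 : 72.03 : 100.00

The 4 My atoms are independent, so intensities follow the terms of (0.1526 + 0.8474)^4.
P(M) = 0.1526^4 = 0.000542
P(M+2) = 4 × 0.1526^3 × 0.8474^1 = 0.012045
P(M+4) = 6 × 0.1526^2 × 0.8474^2 = 0.100331
P(M+6) = 4 × 0.1526^1 × 0.8474^3 = 0.371433
P(M+8) = 0.8474^4 = 0.515649
The M+8 peak is largest (0.515649); scaling to 100 gives 0.11 : 2.34 : 19.46 : 72.03 : 100.00.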